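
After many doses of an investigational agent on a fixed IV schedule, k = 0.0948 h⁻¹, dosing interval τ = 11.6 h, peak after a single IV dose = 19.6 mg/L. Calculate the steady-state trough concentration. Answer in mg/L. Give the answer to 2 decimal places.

9.78 mg/L

e^(−kτ) = e^(−0.09480 × 11.6) = 0.3330
Accumulation ratio R = 1 / (1 − e^(−kτ)) = 1 / (1 − 0.3330) = 1.499
Steady-state trough = C₀ × R × e^(−kτ) = 19.6 × 1.499 × 0.3330 = 9.784 mg/L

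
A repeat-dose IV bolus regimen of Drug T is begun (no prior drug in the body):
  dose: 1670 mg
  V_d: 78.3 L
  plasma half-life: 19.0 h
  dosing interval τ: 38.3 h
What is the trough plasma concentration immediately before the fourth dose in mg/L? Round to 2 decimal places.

C₀ per dose = Dose / Vd = 1670 / 78.3 = 21.33 mg/L
k = ln2 / t½ = 0.693147 / 19.0 = 0.03648 h⁻¹
Fraction remaining after one interval: r = e^(−kτ) = e^(−0.03648 × 38.3) = 0.2473
Before dose 4, 3 doses have been given (aged 1τ, 2τ, 3τ).
C_trough = C₀ × (r + r² + … + r^3) = C₀ × r(1−r^3)/(1−r)
        = 21.33 × 0.2473 × (1 − 0.01512) / (1 − 0.2473) = 6.902 mg/L

6.90 mg/L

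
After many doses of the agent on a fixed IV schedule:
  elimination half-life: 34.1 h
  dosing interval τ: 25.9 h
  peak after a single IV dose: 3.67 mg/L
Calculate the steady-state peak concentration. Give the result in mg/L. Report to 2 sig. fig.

9.0 mg/L

k = ln2 / t½ = 0.693147 / 34.1 = 0.02033 h⁻¹
e^(−kτ) = e^(−0.02033 × 25.9) = 0.5906
Accumulation ratio R = 1 / (1 − e^(−kτ)) = 1 / (1 − 0.5906) = 2.443
Steady-state peak = C₀ × R = 3.67 × 2.443 = 8.966 mg/L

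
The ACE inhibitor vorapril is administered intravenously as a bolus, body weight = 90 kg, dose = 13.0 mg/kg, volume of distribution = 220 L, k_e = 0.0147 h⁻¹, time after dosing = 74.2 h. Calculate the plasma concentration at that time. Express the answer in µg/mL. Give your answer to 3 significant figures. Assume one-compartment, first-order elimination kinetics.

Total dose = 13.0 × 90 = 1170 mg
C₀ = Dose / Vd = 1170 / 220 = 5.318 mg/L
C = C₀ · e^(−k·t) = 5.318 × e^(−0.01470 × 74.2)
  = 5.318 × 0.3360 = 1.787 mg/L
(1.787 mg/L = 1.787 µg/mL)

1.79 µg/mL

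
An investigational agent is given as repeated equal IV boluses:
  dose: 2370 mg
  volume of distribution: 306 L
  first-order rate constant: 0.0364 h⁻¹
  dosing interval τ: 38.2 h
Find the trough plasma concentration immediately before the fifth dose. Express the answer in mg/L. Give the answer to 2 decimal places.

2.56 mg/L

C₀ per dose = Dose / Vd = 2370 / 306 = 7.745 mg/L
Fraction remaining after one interval: r = e^(−kτ) = e^(−0.03640 × 38.2) = 0.2490
Before dose 5, 4 doses have been given (aged 1τ, 2τ, 3τ, 4τ).
C_trough = C₀ × (r + r² + … + r^4) = C₀ × r(1−r^4)/(1−r)
        = 7.745 × 0.2490 × (1 − 0.003844) / (1 − 0.2490) = 2.558 mg/L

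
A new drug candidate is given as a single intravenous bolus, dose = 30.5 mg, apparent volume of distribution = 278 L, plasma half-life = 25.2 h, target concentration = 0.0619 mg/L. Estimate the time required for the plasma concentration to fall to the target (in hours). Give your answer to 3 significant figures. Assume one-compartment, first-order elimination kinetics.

20.8 h

C₀ = Dose / Vd = 30.50 / 278 = 0.1097 mg/L
k = ln2 / t½ = 0.693147 / 25.2 = 0.02751 h⁻¹
t = ln(C₀ / C) / k = ln(0.1097 / 0.0619) / 0.02751
  = ln(1.772) / 0.02751 = 0.5721 / 0.02751 = 20.80 h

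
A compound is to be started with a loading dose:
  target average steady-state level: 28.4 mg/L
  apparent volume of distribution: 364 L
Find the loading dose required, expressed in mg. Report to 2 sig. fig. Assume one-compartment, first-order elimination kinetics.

LD = Css × Vd = 28.4 × 364 = 10340 mg

10000 mg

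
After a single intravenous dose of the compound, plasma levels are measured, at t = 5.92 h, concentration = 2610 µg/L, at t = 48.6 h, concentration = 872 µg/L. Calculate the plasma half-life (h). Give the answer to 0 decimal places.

27 h

k = ln(C₁/C₂) / (t₂ − t₁) = ln(2610/872) / (48.6 − 5.92)
  = 1.096 / 42.68 = 0.02568 h⁻¹
t½ = ln2 / k = 0.693147 / 0.02568 = 26.99 h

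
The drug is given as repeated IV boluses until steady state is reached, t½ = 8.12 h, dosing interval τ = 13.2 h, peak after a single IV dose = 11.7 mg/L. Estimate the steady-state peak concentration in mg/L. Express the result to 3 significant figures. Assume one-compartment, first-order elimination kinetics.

k = ln2 / t½ = 0.693147 / 8.12 = 0.08536 h⁻¹
e^(−kτ) = e^(−0.08536 × 13.2) = 0.3241
Accumulation ratio R = 1 / (1 − e^(−kτ)) = 1 / (1 − 0.3241) = 1.480
Steady-state peak = C₀ × R = 11.7 × 1.480 = 17.32 mg/L

17.3 mg/L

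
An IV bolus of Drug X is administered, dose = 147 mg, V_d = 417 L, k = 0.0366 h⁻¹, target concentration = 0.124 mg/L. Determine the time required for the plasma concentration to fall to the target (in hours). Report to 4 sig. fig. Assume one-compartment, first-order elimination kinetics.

28.55 h

C₀ = Dose / Vd = 147.0 / 417 = 0.3525 mg/L
t = ln(C₀ / C) / k = ln(0.3525 / 0.124) / 0.03660
  = ln(2.843) / 0.03660 = 1.045 / 0.03660 = 28.55 h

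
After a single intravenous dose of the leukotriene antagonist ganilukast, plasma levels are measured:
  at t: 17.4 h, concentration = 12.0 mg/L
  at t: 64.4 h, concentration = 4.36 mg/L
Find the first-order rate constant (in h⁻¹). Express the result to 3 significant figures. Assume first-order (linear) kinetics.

0.0215 h⁻¹

k = ln(C₁/C₂) / (t₂ − t₁) = ln(12.0/4.36) / (64.4 − 17.4)
  = 1.012 / 47.00 = 0.02153 h⁻¹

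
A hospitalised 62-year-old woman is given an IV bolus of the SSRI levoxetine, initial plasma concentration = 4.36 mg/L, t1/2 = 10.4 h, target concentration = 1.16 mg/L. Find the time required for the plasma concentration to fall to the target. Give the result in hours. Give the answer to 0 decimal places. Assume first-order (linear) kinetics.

k = ln2 / t½ = 0.693147 / 10.4 = 0.06665 h⁻¹
t = ln(C₀ / C) / k = ln(4.360 / 1.16) / 0.06665
  = ln(3.759) / 0.06665 = 1.324 / 0.06665 = 19.86 h

20 h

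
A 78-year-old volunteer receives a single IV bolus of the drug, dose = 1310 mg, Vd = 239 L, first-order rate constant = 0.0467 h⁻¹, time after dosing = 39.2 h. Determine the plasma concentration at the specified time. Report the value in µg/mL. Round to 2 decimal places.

C₀ = Dose / Vd = 1310 / 239 = 5.481 mg/L
C = C₀ · e^(−k·t) = 5.481 × e^(−0.04670 × 39.2)
  = 5.481 × 0.1603 = 0.8786 mg/L
(0.8786 mg/L = 0.8786 µg/mL)

0.88 µg/mL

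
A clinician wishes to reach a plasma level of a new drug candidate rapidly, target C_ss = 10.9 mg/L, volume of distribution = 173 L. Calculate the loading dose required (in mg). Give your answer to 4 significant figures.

1886 mg

LD = Css × Vd = 10.9 × 173 = 1886 mg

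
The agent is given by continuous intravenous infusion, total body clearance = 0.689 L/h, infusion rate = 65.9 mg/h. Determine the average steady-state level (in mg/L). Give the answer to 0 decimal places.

96 mg/L

At steady state Css = R₀ / CL = 65.9 / 0.6890 = 95.65 mg/L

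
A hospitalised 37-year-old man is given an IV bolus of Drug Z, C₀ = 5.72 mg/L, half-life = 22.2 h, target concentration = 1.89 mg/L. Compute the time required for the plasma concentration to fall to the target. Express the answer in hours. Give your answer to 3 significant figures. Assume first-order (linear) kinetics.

35.5 h

k = ln2 / t½ = 0.693147 / 22.2 = 0.03122 h⁻¹
t = ln(C₀ / C) / k = ln(5.720 / 1.89) / 0.03122
  = ln(3.026) / 0.03122 = 1.107 / 0.03122 = 35.46 h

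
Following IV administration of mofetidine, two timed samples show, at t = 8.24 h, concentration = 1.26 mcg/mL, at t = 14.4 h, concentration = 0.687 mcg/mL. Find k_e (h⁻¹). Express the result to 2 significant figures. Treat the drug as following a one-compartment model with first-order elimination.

0.098 h⁻¹

k = ln(C₁/C₂) / (t₂ − t₁) = ln(1.26/0.687) / (14.4 − 8.24)
  = 0.6065 / 6.160 = 0.09846 h⁻¹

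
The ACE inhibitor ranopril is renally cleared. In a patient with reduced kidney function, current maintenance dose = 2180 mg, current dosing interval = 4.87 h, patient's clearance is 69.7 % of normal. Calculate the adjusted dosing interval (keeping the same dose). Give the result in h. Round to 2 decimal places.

6.99 h

To keep the same average steady-state level, dosing rate must scale with clearance.
CL ratio = 69.7 / 100 = 0.6970
New interval (same dose) = 4.87 / 0.6970 = 6.987 h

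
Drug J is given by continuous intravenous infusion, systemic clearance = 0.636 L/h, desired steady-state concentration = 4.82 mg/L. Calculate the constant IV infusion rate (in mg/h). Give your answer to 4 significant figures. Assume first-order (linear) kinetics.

At steady state, infusion rate R₀ = Css × CL = 4.82 × 0.6360 = 3.066 mg/h

3.066 mg/h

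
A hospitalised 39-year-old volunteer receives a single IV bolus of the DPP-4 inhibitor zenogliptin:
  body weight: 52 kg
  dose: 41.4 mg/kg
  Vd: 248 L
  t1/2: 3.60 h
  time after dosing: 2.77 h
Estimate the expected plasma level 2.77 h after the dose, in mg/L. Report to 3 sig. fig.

Total dose = 41.4 × 52 = 2153 mg
C₀ = Dose / Vd = 2153 / 248 = 8.681 mg/L
k = ln2 / t½ = 0.693147 / 3.60 = 0.1925 h⁻¹
C = C₀ · e^(−k·t) = 8.681 × e^(−0.1925 × 2.77)
  = 8.681 × 0.5867 = 5.093 mg/L

5.09 mg/L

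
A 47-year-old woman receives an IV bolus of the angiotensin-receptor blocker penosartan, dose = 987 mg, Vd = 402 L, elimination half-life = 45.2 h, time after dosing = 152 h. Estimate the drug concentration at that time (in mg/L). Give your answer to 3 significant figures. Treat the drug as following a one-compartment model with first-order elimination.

0.239 mg/L

C₀ = Dose / Vd = 987.0 / 402 = 2.455 mg/L
k = ln2 / t½ = 0.693147 / 45.2 = 0.01534 h⁻¹
C = C₀ · e^(−k·t) = 2.455 × e^(−0.01534 × 152)
  = 2.455 × 0.09713 = 0.2385 mg/L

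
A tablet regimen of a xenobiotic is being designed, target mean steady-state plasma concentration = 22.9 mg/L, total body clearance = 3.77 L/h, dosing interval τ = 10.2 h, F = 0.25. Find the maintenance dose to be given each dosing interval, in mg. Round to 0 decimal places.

At steady state, F × (Dose/τ) = Css × CL.
Dose = Css × CL × τ / F = 22.9 × 3.770 × 10.2 / 0.25 = 3522 mg

3522 mg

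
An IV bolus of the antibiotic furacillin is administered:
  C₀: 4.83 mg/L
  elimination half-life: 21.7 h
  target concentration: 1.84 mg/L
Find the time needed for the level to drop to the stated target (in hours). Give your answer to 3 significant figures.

30.2 h

k = ln2 / t½ = 0.693147 / 21.7 = 0.03194 h⁻¹
t = ln(C₀ / C) / k = ln(4.830 / 1.84) / 0.03194
  = ln(2.625) / 0.03194 = 0.9651 / 0.03194 = 30.22 h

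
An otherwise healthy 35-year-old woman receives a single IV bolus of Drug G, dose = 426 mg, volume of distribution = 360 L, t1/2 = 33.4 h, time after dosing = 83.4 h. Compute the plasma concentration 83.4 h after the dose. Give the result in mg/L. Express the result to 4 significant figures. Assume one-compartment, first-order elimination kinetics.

0.2096 mg/L

C₀ = Dose / Vd = 426.0 / 360 = 1.183 mg/L
k = ln2 / t½ = 0.693147 / 33.4 = 0.02075 h⁻¹
C = C₀ · e^(−k·t) = 1.183 × e^(−0.02075 × 83.4)
  = 1.183 × 0.1772 = 0.2096 mg/L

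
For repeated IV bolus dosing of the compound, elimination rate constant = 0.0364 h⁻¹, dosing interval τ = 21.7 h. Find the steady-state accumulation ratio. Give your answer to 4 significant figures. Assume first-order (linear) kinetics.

e^(−kτ) = e^(−0.03640 × 21.7) = 0.4539
Accumulation ratio R = 1 / (1 − e^(−kτ)) = 1 / (1 − 0.4539) = 1.831

1.831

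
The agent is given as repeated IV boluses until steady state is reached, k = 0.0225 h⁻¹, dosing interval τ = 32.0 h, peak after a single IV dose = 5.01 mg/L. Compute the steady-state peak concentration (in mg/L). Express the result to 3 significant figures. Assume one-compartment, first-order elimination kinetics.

9.76 mg/L

e^(−kτ) = e^(−0.02250 × 32.0) = 0.4868
Accumulation ratio R = 1 / (1 − e^(−kτ)) = 1 / (1 − 0.4868) = 1.949
Steady-state peak = C₀ × R = 5.01 × 1.949 = 9.764 mg/L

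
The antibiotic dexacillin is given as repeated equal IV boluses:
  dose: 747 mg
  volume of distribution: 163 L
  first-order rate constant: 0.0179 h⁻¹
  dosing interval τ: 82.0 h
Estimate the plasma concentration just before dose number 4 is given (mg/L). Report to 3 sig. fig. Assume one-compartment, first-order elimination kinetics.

C₀ per dose = Dose / Vd = 747 / 163 = 4.583 mg/L
Fraction remaining after one interval: r = e^(−kτ) = e^(−0.01790 × 82.0) = 0.2304
Before dose 4, 3 doses have been given (aged 1τ, 2τ, 3τ).
C_trough = C₀ × (r + r² + … + r^3) = C₀ × r(1−r^3)/(1−r)
        = 4.583 × 0.2304 × (1 − 0.01223) / (1 − 0.2304) = 1.355 mg/L

1.36 mg/L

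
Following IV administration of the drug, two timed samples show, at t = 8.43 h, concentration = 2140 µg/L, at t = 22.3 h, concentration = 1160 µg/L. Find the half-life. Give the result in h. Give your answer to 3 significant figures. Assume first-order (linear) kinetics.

k = ln(C₁/C₂) / (t₂ − t₁) = ln(2140/1160) / (22.3 − 8.43)
  = 0.6124 / 13.87 = 0.04415 h⁻¹
t½ = ln2 / k = 0.693147 / 0.04415 = 15.70 h

15.7 h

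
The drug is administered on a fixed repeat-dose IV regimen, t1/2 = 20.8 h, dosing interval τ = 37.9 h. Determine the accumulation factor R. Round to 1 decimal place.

k = ln2 / t½ = 0.693147 / 20.8 = 0.03332 h⁻¹
e^(−kτ) = e^(−0.03332 × 37.9) = 0.2829
Accumulation ratio R = 1 / (1 − e^(−kτ)) = 1 / (1 − 0.2829) = 1.395

1.4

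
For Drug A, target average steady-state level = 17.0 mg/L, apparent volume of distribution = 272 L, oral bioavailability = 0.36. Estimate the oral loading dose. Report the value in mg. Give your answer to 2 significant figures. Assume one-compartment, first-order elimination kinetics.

13000 mg

LD = Css × Vd / F = 17.0 × 272 / 0.36 = 12840 mg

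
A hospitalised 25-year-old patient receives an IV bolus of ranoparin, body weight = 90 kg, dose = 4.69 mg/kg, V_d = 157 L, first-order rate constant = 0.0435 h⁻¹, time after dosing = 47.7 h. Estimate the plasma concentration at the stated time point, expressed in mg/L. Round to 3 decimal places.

Total dose = 4.69 × 90 = 422.1 mg
C₀ = Dose / Vd = 422.1 / 157 = 2.689 mg/L
C = C₀ · e^(−k·t) = 2.689 × e^(−0.04350 × 47.7)
  = 2.689 × 0.1256 = 0.3377 mg/L

0.338 mg/L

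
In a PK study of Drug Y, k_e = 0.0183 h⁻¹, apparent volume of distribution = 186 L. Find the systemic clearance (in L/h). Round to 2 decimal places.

3.40 L/h

CL = k × Vd = 0.0183 × 186 = 3.404 L/h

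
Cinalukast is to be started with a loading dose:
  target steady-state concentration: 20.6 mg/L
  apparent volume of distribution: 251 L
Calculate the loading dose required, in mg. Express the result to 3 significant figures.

5170 mg

LD = Css × Vd = 20.6 × 251 = 5171 mg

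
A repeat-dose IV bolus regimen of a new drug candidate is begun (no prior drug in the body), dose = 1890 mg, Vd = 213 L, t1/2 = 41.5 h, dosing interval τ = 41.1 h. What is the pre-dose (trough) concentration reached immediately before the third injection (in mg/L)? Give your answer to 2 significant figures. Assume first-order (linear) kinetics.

C₀ per dose = Dose / Vd = 1890 / 213 = 8.873 mg/L
k = ln2 / t½ = 0.693147 / 41.5 = 0.01670 h⁻¹
Fraction remaining after one interval: r = e^(−kτ) = e^(−0.01670 × 41.1) = 0.5034
Before dose 3, 2 doses have been given (aged 1τ, 2τ).
C_trough = C₀ × (r + r²) = 8.873 × (0.5034 + 0.2534) = 6.715 mg/L

6.7 mg/L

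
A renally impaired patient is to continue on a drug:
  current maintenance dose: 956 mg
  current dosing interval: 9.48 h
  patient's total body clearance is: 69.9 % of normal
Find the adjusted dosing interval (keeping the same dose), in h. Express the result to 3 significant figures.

13.6 h

To keep the same average steady-state level, dosing rate must scale with clearance.
CL ratio = 69.9 / 100 = 0.6990
New interval (same dose) = 9.48 / 0.6990 = 13.56 h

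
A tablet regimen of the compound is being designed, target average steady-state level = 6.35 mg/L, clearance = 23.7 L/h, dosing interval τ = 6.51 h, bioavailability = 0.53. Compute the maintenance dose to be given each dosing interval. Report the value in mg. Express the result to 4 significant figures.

At steady state, F × (Dose/τ) = Css × CL.
Dose = Css × CL × τ / F = 6.35 × 23.70 × 6.51 / 0.53 = 1849 mg

1849 mg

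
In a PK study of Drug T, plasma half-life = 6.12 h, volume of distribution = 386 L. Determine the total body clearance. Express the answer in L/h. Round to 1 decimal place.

43.7 L/h

k = ln2 / t½ = 0.693147 / 6.12 = 0.1133 h⁻¹
CL = k × Vd = 0.1133 × 386 = 43.73 L/h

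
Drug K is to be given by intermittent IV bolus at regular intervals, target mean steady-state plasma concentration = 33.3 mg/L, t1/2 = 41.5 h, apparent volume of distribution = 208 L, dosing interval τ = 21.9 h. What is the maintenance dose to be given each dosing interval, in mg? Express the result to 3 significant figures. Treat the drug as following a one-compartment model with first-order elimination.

k = ln2 / t½ = 0.693147 / 41.5 = 0.01670 h⁻¹
CL = k × Vd = 0.01670 × 208 = 3.474 L/h
At steady state, Dose/τ = Css × CL.
Dose = Css × CL × τ = 33.3 × 3.474 × 21.9 = 2533 mg

2530 mg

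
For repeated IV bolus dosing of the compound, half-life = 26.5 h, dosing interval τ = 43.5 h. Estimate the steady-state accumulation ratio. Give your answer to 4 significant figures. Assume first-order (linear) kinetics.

1.472

k = ln2 / t½ = 0.693147 / 26.5 = 0.02616 h⁻¹
e^(−kτ) = e^(−0.02616 × 43.5) = 0.3205
Accumulation ratio R = 1 / (1 − e^(−kτ)) = 1 / (1 − 0.3205) = 1.472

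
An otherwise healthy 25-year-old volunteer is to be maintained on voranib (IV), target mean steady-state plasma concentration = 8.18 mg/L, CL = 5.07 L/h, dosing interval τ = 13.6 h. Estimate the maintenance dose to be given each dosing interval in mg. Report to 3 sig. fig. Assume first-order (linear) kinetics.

At steady state, Dose/τ = Css × CL.
Dose = Css × CL × τ = 8.18 × 5.070 × 13.6 = 564.0 mg

564 mg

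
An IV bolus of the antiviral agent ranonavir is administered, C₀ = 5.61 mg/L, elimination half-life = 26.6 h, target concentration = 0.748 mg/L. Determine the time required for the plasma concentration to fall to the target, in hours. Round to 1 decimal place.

k = ln2 / t½ = 0.693147 / 26.6 = 0.02606 h⁻¹
t = ln(C₀ / C) / k = ln(5.610 / 0.748) / 0.02606
  = ln(7.500) / 0.02606 = 2.015 / 0.02606 = 77.32 h

77.3 h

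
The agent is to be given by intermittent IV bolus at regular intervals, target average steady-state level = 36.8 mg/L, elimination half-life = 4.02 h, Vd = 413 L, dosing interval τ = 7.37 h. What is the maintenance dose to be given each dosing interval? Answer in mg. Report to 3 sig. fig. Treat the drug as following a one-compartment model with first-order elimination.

19300 mg

k = ln2 / t½ = 0.693147 / 4.02 = 0.1724 h⁻¹
CL = k × Vd = 0.1724 × 413 = 71.20 L/h
At steady state, Dose/τ = Css × CL.
Dose = Css × CL × τ = 36.8 × 71.20 × 7.37 = 19310 mg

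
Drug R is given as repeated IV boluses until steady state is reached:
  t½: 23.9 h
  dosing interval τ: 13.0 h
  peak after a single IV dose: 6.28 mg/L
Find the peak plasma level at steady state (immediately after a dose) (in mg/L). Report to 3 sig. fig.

k = ln2 / t½ = 0.693147 / 23.9 = 0.02900 h⁻¹
e^(−kτ) = e^(−0.02900 × 13.0) = 0.6859
Accumulation ratio R = 1 / (1 − e^(−kτ)) = 1 / (1 − 0.6859) = 3.184
Steady-state peak = C₀ × R = 6.28 × 3.184 = 20.00 mg/L

20.0 mg/L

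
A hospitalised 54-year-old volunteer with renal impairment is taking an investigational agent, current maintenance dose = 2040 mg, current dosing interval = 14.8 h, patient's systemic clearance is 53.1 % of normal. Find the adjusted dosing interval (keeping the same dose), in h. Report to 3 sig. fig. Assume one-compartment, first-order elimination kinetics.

27.9 h

To keep the same average steady-state level, dosing rate must scale with clearance.
CL ratio = 53.1 / 100 = 0.5310
New interval (same dose) = 14.8 / 0.5310 = 27.87 h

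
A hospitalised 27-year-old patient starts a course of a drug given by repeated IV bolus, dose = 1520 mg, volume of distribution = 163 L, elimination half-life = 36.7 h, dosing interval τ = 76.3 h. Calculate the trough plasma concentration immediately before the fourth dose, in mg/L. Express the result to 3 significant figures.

2.85 mg/L

C₀ per dose = Dose / Vd = 1520 / 163 = 9.325 mg/L
k = ln2 / t½ = 0.693147 / 36.7 = 0.01889 h⁻¹
Fraction remaining after one interval: r = e^(−kτ) = e^(−0.01889 × 76.3) = 0.2366
Before dose 4, 3 doses have been given (aged 1τ, 2τ, 3τ).
C_trough = C₀ × (r + r² + … + r^3) = C₀ × r(1−r^3)/(1−r)
        = 9.325 × 0.2366 × (1 − 0.01324) / (1 − 0.2366) = 2.852 mg/L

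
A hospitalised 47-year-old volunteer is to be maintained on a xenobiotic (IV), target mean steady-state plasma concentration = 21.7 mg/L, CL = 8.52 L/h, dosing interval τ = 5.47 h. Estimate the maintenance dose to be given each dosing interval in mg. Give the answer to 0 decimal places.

1011 mg

At steady state, Dose/τ = Css × CL.
Dose = Css × CL × τ = 21.7 × 8.520 × 5.47 = 1011 mg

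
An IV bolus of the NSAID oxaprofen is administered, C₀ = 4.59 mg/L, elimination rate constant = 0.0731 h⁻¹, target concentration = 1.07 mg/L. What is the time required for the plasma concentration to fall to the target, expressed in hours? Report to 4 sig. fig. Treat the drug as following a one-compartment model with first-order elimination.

19.92 h

t = ln(C₀ / C) / k = ln(4.590 / 1.07) / 0.07310
  = ln(4.290) / 0.07310 = 1.456 / 0.07310 = 19.92 h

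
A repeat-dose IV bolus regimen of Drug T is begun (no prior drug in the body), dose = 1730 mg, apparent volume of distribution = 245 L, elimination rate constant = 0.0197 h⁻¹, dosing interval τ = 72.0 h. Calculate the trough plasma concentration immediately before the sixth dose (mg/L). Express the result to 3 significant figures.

2.25 mg/L

C₀ per dose = Dose / Vd = 1730 / 245 = 7.061 mg/L
Fraction remaining after one interval: r = e^(−kτ) = e^(−0.01970 × 72.0) = 0.2421
Before dose 6, 5 doses have been given (aged 1τ, 2τ, 3τ, 4τ, 5τ).
C_trough = C₀ × (r + r² + … + r^5) = C₀ × r(1−r^5)/(1−r)
        = 7.061 × 0.2421 × (1 − 0.0008317) / (1 − 0.2421) = 2.254 mg/L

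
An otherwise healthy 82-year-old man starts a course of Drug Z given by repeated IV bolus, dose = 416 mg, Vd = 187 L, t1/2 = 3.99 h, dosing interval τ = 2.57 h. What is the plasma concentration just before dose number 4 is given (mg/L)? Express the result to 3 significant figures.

2.92 mg/L

C₀ per dose = Dose / Vd = 416 / 187 = 2.225 mg/L
k = ln2 / t½ = 0.693147 / 3.99 = 0.1737 h⁻¹
Fraction remaining after one interval: r = e^(−kτ) = e^(−0.1737 × 2.57) = 0.6399
Before dose 4, 3 doses have been given (aged 1τ, 2τ, 3τ).
C_trough = C₀ × (r + r² + … + r^3) = C₀ × r(1−r^3)/(1−r)
        = 2.225 × 0.6399 × (1 − 0.2620) / (1 − 0.6399) = 2.918 mg/L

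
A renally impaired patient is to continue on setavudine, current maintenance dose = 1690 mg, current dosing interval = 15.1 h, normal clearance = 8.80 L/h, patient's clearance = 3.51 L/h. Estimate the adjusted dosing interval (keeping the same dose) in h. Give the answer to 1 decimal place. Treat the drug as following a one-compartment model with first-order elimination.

To keep the same average steady-state level, dosing rate must scale with clearance.
CL ratio = 3.51 / 8.80 = 0.3989
New interval (same dose) = 15.1 / 0.3989 = 37.85 h

37.9 h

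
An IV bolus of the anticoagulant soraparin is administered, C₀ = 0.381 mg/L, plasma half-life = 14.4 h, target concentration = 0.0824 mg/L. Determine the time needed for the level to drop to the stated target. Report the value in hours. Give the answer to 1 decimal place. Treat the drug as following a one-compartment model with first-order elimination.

31.8 h

k = ln2 / t½ = 0.693147 / 14.4 = 0.04814 h⁻¹
t = ln(C₀ / C) / k = ln(0.3810 / 0.0824) / 0.04814
  = ln(4.624) / 0.04814 = 1.531 / 0.04814 = 31.80 h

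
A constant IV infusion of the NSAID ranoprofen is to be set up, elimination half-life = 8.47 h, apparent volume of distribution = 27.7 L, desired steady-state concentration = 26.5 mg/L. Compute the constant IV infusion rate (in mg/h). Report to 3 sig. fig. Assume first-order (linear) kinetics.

k = ln2 / t½ = 0.693147 / 8.47 = 0.08184 h⁻¹
CL = k × Vd = 0.08184 × 27.7 = 2.267 L/h
At steady state, infusion rate R₀ = Css × CL = 26.5 × 2.267 = 60.08 mg/h

60.1 mg/h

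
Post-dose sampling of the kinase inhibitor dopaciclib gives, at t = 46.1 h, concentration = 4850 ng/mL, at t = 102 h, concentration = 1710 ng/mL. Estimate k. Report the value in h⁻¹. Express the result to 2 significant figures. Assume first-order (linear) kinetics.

0.019 h⁻¹

k = ln(C₁/C₂) / (t₂ − t₁) = ln(4850/1710) / (102 − 46.1)
  = 1.042 / 55.90 = 0.01864 h⁻¹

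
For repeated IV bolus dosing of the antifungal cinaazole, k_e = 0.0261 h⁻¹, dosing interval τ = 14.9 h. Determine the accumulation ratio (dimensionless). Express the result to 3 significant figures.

e^(−kτ) = e^(−0.02610 × 14.9) = 0.6778
Accumulation ratio R = 1 / (1 − e^(−kτ)) = 1 / (1 − 0.6778) = 3.104

3.10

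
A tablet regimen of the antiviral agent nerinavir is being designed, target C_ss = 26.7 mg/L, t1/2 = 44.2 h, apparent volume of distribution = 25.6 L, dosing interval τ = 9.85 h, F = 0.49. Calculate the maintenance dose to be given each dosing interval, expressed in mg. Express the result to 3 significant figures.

215 mg

k = ln2 / t½ = 0.693147 / 44.2 = 0.01568 h⁻¹
CL = k × Vd = 0.01568 × 25.6 = 0.4014 L/h
At steady state, F × (Dose/τ) = Css × CL.
Dose = Css × CL × τ / F = 26.7 × 0.4014 × 9.85 / 0.49 = 215.4 mg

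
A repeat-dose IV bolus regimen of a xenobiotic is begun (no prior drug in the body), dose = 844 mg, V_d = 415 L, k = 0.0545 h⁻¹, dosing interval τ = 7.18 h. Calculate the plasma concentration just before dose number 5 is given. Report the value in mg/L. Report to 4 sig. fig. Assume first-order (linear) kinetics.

3.359 mg/L

C₀ per dose = Dose / Vd = 844 / 415 = 2.034 mg/L
Fraction remaining after one interval: r = e^(−kτ) = e^(−0.05450 × 7.18) = 0.6762
Before dose 5, 4 doses have been given (aged 1τ, 2τ, 3τ, 4τ).
C_trough = C₀ × (r + r² + … + r^4) = C₀ × r(1−r^4)/(1−r)
        = 2.034 × 0.6762 × (1 − 0.2091) / (1 − 0.6762) = 3.359 mg/L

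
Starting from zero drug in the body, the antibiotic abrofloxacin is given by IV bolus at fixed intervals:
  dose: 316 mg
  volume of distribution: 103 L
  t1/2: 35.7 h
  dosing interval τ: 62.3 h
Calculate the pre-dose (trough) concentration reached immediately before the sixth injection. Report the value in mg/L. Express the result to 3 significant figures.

1.30 mg/L

C₀ per dose = Dose / Vd = 316 / 103 = 3.068 mg/L
k = ln2 / t½ = 0.693147 / 35.7 = 0.01942 h⁻¹
Fraction remaining after one interval: r = e^(−kτ) = e^(−0.01942 × 62.3) = 0.2982
Before dose 6, 5 doses have been given (aged 1τ, 2τ, 3τ, 4τ, 5τ).
C_trough = C₀ × (r + r² + … + r^5) = C₀ × r(1−r^5)/(1−r)
        = 3.068 × 0.2982 × (1 − 0.002358) / (1 − 0.2982) = 1.301 mg/L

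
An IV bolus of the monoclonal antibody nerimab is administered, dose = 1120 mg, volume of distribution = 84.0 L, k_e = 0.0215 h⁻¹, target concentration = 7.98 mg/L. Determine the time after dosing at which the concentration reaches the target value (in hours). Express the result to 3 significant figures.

C₀ = Dose / Vd = 1120 / 84.0 = 13.33 mg/L
t = ln(C₀ / C) / k = ln(13.33 / 7.98) / 0.02150
  = ln(1.670) / 0.02150 = 0.5128 / 0.02150 = 23.85 h

23.9 h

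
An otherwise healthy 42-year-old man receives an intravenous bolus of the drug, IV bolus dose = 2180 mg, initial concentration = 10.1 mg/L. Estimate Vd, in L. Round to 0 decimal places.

Vd = Dose / C₀ = 2180 / 10.1 = 215.8 L

216 L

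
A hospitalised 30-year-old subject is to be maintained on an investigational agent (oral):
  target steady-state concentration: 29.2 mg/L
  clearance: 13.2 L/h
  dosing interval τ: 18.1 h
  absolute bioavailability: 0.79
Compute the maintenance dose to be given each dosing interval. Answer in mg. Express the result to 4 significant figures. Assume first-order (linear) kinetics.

8831 mg

At steady state, F × (Dose/τ) = Css × CL.
Dose = Css × CL × τ / F = 29.2 × 13.20 × 18.1 / 0.79 = 8831 mg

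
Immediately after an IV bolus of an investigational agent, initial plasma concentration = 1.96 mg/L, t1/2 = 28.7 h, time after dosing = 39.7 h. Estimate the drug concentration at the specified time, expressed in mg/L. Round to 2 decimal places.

0.75 mg/L

k = ln2 / t½ = 0.693147 / 28.7 = 0.02415 h⁻¹
C = C₀ · e^(−k·t) = 1.960 × e^(−0.02415 × 39.7)
  = 1.960 × 0.3834 = 0.7515 mg/L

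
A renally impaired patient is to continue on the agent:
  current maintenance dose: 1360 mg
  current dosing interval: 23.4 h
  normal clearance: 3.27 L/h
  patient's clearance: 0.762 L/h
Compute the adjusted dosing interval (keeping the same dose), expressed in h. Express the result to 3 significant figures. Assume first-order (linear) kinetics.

To keep the same average steady-state level, dosing rate must scale with clearance.
CL ratio = 0.762 / 3.27 = 0.2330
New interval (same dose) = 23.4 / 0.2330 = 100.4 h

100 h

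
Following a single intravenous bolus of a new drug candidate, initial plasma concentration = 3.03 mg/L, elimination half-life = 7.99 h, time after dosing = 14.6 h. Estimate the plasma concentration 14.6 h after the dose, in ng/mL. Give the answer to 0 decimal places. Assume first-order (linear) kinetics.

k = ln2 / t½ = 0.693147 / 7.99 = 0.08675 h⁻¹
C = C₀ · e^(−k·t) = 3.030 × e^(−0.08675 × 14.6)
  = 3.030 × 0.2818 = 0.8539 mg/L
Convert: 0.8539 mg/L × 1000 = 853.9 ng/mL

854 ng/mL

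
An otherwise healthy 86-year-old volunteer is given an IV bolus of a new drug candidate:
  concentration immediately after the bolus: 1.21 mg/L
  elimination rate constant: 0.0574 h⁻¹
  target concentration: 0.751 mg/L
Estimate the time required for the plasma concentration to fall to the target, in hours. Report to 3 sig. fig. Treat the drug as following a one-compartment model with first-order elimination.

t = ln(C₀ / C) / k = ln(1.210 / 0.751) / 0.05740
  = ln(1.611) / 0.05740 = 0.4769 / 0.05740 = 8.308 h

8.31 h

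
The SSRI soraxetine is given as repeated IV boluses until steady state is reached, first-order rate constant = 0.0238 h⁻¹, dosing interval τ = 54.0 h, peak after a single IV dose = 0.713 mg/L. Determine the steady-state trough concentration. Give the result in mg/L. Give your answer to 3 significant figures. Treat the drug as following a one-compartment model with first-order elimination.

0.273 mg/L

e^(−kτ) = e^(−0.02380 × 54.0) = 0.2766
Accumulation ratio R = 1 / (1 − e^(−kτ)) = 1 / (1 − 0.2766) = 1.382
Steady-state trough = C₀ × R × e^(−kτ) = 0.713 × 1.382 × 0.2766 = 0.2726 mg/L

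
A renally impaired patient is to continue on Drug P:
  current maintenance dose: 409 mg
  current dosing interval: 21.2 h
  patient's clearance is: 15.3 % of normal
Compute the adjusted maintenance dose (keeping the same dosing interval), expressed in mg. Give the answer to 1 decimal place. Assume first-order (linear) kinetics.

To keep the same average steady-state level, dosing rate must scale with clearance.
CL ratio = 15.3 / 100 = 0.1530
New dose (same interval) = 409 × 0.1530 = 62.58 mg

62.6 mg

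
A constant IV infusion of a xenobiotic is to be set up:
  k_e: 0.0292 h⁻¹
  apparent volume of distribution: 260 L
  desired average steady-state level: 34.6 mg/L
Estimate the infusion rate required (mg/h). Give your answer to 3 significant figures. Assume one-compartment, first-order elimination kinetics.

263 mg/h

CL = k × Vd = 0.02920 × 260 = 7.592 L/h
At steady state, infusion rate R₀ = Css × CL = 34.6 × 7.592 = 262.7 mg/h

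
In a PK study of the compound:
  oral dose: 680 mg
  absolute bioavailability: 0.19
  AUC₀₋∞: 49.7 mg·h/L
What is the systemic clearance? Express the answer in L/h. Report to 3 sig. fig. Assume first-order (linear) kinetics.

2.60 L/h

CL = F·Dose / AUC = 0.19 × 680 / 49.7 = 2.600 L/h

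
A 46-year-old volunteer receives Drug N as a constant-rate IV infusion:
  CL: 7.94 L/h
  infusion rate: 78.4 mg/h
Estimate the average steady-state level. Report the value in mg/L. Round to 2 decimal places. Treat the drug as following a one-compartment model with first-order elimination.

At steady state Css = R₀ / CL = 78.4 / 7.940 = 9.874 mg/L

9.87 mg/L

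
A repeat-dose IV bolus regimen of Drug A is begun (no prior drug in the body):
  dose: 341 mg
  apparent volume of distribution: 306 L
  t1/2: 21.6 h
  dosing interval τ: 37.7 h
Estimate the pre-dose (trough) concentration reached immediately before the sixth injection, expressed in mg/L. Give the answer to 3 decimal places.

C₀ per dose = Dose / Vd = 341 / 306 = 1.114 mg/L
k = ln2 / t½ = 0.693147 / 21.6 = 0.03209 h⁻¹
Fraction remaining after one interval: r = e^(−kτ) = e^(−0.03209 × 37.7) = 0.2983
Before dose 6, 5 doses have been given (aged 1τ, 2τ, 3τ, 4τ, 5τ).
C_trough = C₀ × (r + r² + … + r^5) = C₀ × r(1−r^5)/(1−r)
        = 1.114 × 0.2983 × (1 − 0.002362) / (1 − 0.2983) = 0.4725 mg/L

0.473 mg/L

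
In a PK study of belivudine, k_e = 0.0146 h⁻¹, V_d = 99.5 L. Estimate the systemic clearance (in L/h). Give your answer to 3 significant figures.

CL = k × Vd = 0.0146 × 99.5 = 1.453 L/h

1.45 L/h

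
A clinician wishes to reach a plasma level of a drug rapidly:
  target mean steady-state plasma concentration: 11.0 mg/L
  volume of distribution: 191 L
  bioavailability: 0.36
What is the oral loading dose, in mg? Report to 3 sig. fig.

5840 mg

LD = Css × Vd / F = 11.0 × 191 / 0.36 = 5836 mg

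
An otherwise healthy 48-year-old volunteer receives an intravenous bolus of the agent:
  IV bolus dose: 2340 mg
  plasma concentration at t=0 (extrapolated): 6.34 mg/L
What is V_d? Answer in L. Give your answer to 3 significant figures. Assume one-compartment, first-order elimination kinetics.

369 L

Vd = Dose / C₀ = 2340 / 6.34 = 369.1 L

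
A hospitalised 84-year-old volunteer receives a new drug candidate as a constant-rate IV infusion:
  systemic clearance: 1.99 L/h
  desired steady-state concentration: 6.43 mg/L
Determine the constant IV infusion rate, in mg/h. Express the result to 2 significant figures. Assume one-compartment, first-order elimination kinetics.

13 mg/h

At steady state, infusion rate R₀ = Css × CL = 6.43 × 1.990 = 12.80 mg/h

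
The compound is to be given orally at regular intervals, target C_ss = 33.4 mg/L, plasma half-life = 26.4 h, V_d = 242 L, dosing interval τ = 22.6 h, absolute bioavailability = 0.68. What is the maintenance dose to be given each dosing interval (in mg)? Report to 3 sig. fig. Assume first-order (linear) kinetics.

7050 mg

k = ln2 / t½ = 0.693147 / 26.4 = 0.02626 h⁻¹
CL = k × Vd = 0.02626 × 242 = 6.355 L/h
At steady state, F × (Dose/τ) = Css × CL.
Dose = Css × CL × τ / F = 33.4 × 6.355 × 22.6 / 0.68 = 7054 mg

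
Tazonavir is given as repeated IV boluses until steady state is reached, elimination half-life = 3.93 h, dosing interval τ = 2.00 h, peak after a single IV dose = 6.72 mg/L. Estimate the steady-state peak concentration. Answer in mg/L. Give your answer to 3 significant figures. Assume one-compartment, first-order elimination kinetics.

k = ln2 / t½ = 0.693147 / 3.93 = 0.1764 h⁻¹
e^(−kτ) = e^(−0.1764 × 2.00) = 0.7027
Accumulation ratio R = 1 / (1 − e^(−kτ)) = 1 / (1 − 0.7027) = 3.364
Steady-state peak = C₀ × R = 6.72 × 3.364 = 22.61 mg/L

22.6 mg/L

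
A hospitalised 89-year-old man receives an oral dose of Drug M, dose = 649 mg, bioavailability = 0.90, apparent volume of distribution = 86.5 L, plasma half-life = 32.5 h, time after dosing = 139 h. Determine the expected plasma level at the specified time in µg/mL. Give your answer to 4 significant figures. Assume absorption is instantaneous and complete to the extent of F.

0.3483 µg/mL

Amount reaching circulation = F × Dose = 0.90 × 649.0 = 584.1 mg
C₀ = F·Dose / Vd = 584.1 / 86.5 = 6.753 mg/L
k = ln2 / t½ = 0.693147 / 32.5 = 0.02133 h⁻¹
C = C₀ · e^(−k·t) = 6.753 × e^(−0.02133 × 139)
  = 6.753 × 0.05157 = 0.3483 mg/L
(0.3483 mg/L = 0.3483 µg/mL)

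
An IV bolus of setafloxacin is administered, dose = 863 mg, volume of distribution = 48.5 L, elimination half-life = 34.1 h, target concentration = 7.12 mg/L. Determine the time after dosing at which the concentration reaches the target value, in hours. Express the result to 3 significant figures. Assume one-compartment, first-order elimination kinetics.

C₀ = Dose / Vd = 863.0 / 48.5 = 17.79 mg/L
k = ln2 / t½ = 0.693147 / 34.1 = 0.02033 h⁻¹
t = ln(C₀ / C) / k = ln(17.79 / 7.12) / 0.02033
  = ln(2.499) / 0.02033 = 0.9159 / 0.02033 = 45.05 h

45.1 h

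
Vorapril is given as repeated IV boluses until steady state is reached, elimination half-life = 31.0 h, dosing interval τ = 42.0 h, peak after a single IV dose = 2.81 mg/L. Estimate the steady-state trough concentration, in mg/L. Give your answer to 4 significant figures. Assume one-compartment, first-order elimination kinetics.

k = ln2 / t½ = 0.693147 / 31.0 = 0.02236 h⁻¹
e^(−kτ) = e^(−0.02236 × 42.0) = 0.3910
Accumulation ratio R = 1 / (1 − e^(−kτ)) = 1 / (1 − 0.3910) = 1.642
Steady-state trough = C₀ × R × e^(−kτ) = 2.81 × 1.642 × 0.3910 = 1.804 mg/L

1.804 mg/L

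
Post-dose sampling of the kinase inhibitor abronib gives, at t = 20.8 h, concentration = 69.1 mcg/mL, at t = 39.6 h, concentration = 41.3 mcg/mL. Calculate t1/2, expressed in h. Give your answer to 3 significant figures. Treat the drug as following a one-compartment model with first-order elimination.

25.3 h

k = ln(C₁/C₂) / (t₂ − t₁) = ln(69.1/41.3) / (39.6 − 20.8)
  = 0.5147 / 18.80 = 0.02738 h⁻¹
t½ = ln2 / k = 0.693147 / 0.02738 = 25.32 h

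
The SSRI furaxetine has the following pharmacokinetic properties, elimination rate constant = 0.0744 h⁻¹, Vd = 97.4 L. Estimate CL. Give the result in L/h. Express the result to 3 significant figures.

7.25 L/h

CL = k × Vd = 0.0744 × 97.4 = 7.247 L/h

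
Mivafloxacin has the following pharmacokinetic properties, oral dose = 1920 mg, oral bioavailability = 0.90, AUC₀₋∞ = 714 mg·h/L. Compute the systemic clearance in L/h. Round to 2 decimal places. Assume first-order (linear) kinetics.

2.42 L/h

CL = F·Dose / AUC = 0.90 × 1920 / 714 = 2.420 L/h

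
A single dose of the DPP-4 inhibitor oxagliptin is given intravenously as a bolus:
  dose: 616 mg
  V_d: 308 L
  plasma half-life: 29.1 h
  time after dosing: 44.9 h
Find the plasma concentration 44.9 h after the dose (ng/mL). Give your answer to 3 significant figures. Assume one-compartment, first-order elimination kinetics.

686 ng/mL

C₀ = Dose / Vd = 616.0 / 308 = 2.000 mg/L
k = ln2 / t½ = 0.693147 / 29.1 = 0.02382 h⁻¹
C = C₀ · e^(−k·t) = 2.000 × e^(−0.02382 × 44.9)
  = 2.000 × 0.3432 = 0.6864 mg/L
Convert: 0.6864 mg/L × 1000 = 686.4 ng/mL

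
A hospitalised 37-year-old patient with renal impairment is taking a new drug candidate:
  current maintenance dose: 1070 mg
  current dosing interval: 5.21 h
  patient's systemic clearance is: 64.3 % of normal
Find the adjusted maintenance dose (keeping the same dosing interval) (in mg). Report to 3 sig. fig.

To keep the same average steady-state level, dosing rate must scale with clearance.
CL ratio = 64.3 / 100 = 0.6430
New dose (same interval) = 1070 × 0.6430 = 688.0 mg

688 mg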